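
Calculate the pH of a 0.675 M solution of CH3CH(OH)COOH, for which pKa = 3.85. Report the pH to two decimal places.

pH = 2.01

CH3CH(OH)COOH ⇌ CH3CH(OH)COO- + H+
Ka = 10^(−3.85) = 1.41 × 10^-4
Ka = [H+]²/(0.675 − [H+]) = 1.41 × 10^-4
Neglecting [H+] in the denominator: [H+] = √(1.41 × 10^-4 × 0.675) = 9.76 × 10^-3 M
pH = −log[H+] = −log(9.76 × 10^-3) = 2.01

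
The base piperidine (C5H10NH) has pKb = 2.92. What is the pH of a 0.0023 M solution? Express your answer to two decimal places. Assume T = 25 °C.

pH = 11.07

C5H10NH + H2O ⇌ C5H10NH2+ + OH-
Kb = 10^(−2.92) = 1.20 × 10^-3
Kb = x²/(0.0023 − x) = 1.20 × 10^-3
x is not negligible relative to C₀; solve x² + 0.0012·x − 2.76e-06 = 0.
x = (−Kb + √(Kb² + 4·Kb·C₀))/2 = 1.17 × 10^-3 M
pOH = 2.93, so pH = 14.00 − pOH = 11.07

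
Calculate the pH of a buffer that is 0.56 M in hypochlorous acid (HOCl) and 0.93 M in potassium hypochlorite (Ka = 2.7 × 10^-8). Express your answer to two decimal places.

pH = 7.79

pKa = −log(2.7 × 10^-8) = 7.569
pH = pKa + log([A⁻]/[HA]) = 7.569 + log(0.93/0.56)
pH = 7.569 + (+0.220) = 7.79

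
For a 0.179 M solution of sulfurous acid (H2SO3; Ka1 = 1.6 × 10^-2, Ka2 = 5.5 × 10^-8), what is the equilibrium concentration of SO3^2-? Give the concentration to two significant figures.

First ionization gives [H+] ≈ [HSO3-] = 4.61 × 10^-2 M.
Second step: Ka2 = [H+][SO3^2-]/[HSO3-] ≈ [SO3^2-] (since [H+] ≈ [HSO3-]).
So [SO3^2-] ≈ Ka2.

5.5 × 10^-8 M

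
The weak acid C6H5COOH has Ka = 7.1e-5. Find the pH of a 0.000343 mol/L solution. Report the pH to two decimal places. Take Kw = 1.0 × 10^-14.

pH = 3.90

C6H5COOH ⇌ C6H5COO- + H+
Ka = x²/(0.000343 − x) = 7.1 × 10^-5
Here C₀/Ka ≈ 4.83, so the small-x approximation fails. Use the quadratic:
x = (−Ka + √(Ka² + 4·Ka·C₀))/2 = 1.25 × 10^-4 M
pH = −log(1.25 × 10^-4) = 3.90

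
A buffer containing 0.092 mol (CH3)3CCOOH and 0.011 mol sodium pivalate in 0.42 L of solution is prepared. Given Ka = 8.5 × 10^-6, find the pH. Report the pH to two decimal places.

pH = 4.15

pKa = −log(8.5 × 10^-6) = 5.071
Using pH = pKa + log([base]/[acid]) with [base]/[acid] = 0.011/0.092:
pH = 5.071 + (-0.922) = 4.15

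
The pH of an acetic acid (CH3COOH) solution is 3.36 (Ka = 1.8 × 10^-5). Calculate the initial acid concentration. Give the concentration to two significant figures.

[H+] = 10^(-3.36) = 4.37 × 10^-4 M = x
Ka = x²/(C₀ − x) ⇒ C₀ = x + x²/Ka
C₀ = 4.37 × 10^-4 + (4.37 × 10^-4)²/(1.8 × 10^-5) = 1.10 × 10^-2 M

C₀ = 1.1 × 10^-2 M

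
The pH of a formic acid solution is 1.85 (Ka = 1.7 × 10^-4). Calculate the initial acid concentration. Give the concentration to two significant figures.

[H+] = 10^(-1.85) = 1.41 × 10^-2 M = x
Ka = x²/(C₀ − x) ⇒ C₀ = x + x²/Ka
C₀ = 1.41 × 10^-2 + (1.41 × 10^-2)²/(1.7 × 10^-4) = 1.18 M

C₀ = 1.2 M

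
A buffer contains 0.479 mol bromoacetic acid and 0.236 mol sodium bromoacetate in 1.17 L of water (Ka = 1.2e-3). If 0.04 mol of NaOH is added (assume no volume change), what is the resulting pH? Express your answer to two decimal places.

OH- converts BrCH2COOH to BrCH2COO-: BrCH2COOH → 0.439 mol, BrCH2COO- → 0.276 mol.
pKa = −log(1.2 × 10^-3) = 2.921
Henderson–Hasselbalch with mole ratio 0.276/0.439: pH = 2.921 + (-0.202)

pH = 2.72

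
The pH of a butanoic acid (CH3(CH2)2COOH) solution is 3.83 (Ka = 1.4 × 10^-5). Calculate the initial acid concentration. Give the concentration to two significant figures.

[H+] = 10^(-3.83) = 1.48 × 10^-4 M = x
Ka = x²/(C₀ − x) ⇒ C₀ = x + x²/Ka
C₀ = 1.48 × 10^-4 + (1.48 × 10^-4)²/(1.4 × 10^-5) = 1.71 × 10^-3 M

C₀ = 1.7 × 10^-3 M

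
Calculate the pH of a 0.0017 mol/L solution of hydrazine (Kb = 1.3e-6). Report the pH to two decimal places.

N2H4 + H2O ⇌ N2H5+ + OH-
Kb = [OH-]²/(0.0017 − [OH-]) = 1.3 × 10^-6
Since Kb ≪ C₀, [OH-] ≈ √(Kb·C₀) = 4.70 × 10^-5 M.
pOH = −log(4.70 × 10^-5) = 4.33; pH = 14.00 − 4.33 = 9.67

pH = 9.67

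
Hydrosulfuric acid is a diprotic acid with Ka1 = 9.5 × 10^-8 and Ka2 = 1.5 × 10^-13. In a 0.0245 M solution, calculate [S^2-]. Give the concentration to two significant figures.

First ionization gives [H+] ≈ [HS-] = 4.82 × 10^-5 M.
Second step: Ka2 = [H+][S^2-]/[HS-] ≈ [S^2-] (since [H+] ≈ [HS-]).
So [S^2-] ≈ Ka2.

1.5 × 10^-13 M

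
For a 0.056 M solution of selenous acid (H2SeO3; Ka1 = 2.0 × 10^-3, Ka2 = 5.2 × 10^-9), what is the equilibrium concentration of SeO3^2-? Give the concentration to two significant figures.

5.2 × 10^-9 M

First ionization gives [H+] ≈ [HSeO3-] = 9.63 × 10^-3 M.
Second step: Ka2 = [H+][SeO3^2-]/[HSeO3-] ≈ [SeO3^2-] (since [H+] ≈ [HSeO3-]).
So [SeO3^2-] ≈ Ka2.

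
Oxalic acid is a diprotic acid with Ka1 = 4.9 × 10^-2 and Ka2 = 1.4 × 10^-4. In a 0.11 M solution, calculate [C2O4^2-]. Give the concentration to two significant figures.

1.4 × 10^-4 M

First ionization gives [H+] ≈ [HC2O4-] = 5.29 × 10^-2 M.
Second step: Ka2 = [H+][C2O4^2-]/[HC2O4-] ≈ [C2O4^2-] (since [H+] ≈ [HC2O4-]).
So [C2O4^2-] ≈ Ka2.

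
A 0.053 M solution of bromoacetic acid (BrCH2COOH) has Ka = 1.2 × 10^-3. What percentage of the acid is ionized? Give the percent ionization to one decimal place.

14.0%

BrCH2COOH ⇌ BrCH2COO- + H+; let x = [H+] at equilibrium.
Ka = x²/(C₀ − x); solving the quadratic gives x = 7.40 × 10^-3 M.
% ionization = x/C₀ × 100% = 7.40 × 10^-3/0.053 × 100% = 14.0%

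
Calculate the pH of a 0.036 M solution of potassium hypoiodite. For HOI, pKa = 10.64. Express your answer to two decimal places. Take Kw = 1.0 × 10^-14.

OI- is the conjugate base of the weak acid HOI.
Ka = 10^(−10.64) = 2.29 × 10^-11
Kb = Kw/Ka = 1.0×10^-14 / 2.29 × 10^-11 = 4.37 × 10^-4
Kb = [OH-]²/(0.036 − [OH-]) = 4.37 × 10^-4
Here C₀/Kb ≈ 82.4, so the small-[OH-] approximation fails. Use the quadratic:
[OH-] = [−0.000437 + √(0.000437² + 6.29e-05)]/2 = 3.75 × 10^-3 M
pOH = 2.43, so pH = 14.00 − pOH = 11.57

pH = 11.57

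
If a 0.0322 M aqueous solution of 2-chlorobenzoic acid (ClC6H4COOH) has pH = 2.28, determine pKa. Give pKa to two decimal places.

[H+] = 10^(-2.28) = 5.25 × 10^-3 M
At equilibrium [HA] = 0.0322 − 5.25 × 10^-3 = 2.69 × 10^-2 M
Ka = [H+][A-]/[HA] = (5.25 × 10^-3)² / 2.69 × 10^-2 = 1.02 × 10^-3
pKa = -log(1.02 × 10^-3) = 2.99

pKa = 2.99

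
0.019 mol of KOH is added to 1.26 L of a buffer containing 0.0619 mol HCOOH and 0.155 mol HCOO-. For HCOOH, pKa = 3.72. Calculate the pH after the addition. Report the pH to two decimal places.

pH = 4.33

After neutralization: n(HCOOH) = 0.0429 mol, n(HCOO-) = 0.174 mol.
Henderson–Hasselbalch with mole ratio 0.174/0.0429: pH = 3.72 + (+0.608)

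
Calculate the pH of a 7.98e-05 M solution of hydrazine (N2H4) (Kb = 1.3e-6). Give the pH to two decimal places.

pH = 8.98

N2H4 + H2O ⇌ N2H5+ + OH-
From the ICE table, Kb = [OH-]²/(7.98e-05 − [OH-]) = 1.3 × 10^-6.
Here C₀/Kb ≈ 61.4, so the small-[OH-] approximation fails. Use the quadratic:
[OH-] = [−1.3e-06 + √(1.3e-06² + 4.15e-10)]/2 = 9.56 × 10^-6 M
pOH = −log(9.56 × 10^-6) = 5.02; pH = 14.00 − 5.02 = 8.98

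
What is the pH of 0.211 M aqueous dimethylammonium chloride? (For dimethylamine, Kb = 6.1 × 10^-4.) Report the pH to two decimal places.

(CH3)2NH2+ is the conjugate acid of the weak base (CH3)2NH.
Ka = Kw/Kb = 1.0×10^-14 / 6.1 × 10^-4 = 1.64 × 10^-11
Ka = [H+]²/(0.211 − [H+]) = 1.64 × 10^-11
Neglecting [H+] in the denominator: [H+] = √(1.64 × 10^-11 × 0.211) = 1.86 × 10^-6 M
([H+]/C₀ = 0.00088% < 5%, so the approximation holds.)
pH = −log[H+] = −log(1.86 × 10^-6) = 5.73

pH = 5.73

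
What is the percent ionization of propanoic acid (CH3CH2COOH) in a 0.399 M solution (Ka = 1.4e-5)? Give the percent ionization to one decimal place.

CH3CH2COOH ⇌ CH3CH2COO- + H+; let x = [H+] at equilibrium.
x ≈ √(Ka·C₀) = √(1.4 × 10^-5 × 0.399) = 2.36 × 10^-3 M
Fraction ionized = 2.36 × 10^-3 / 0.399 = 0.0059 → 0.6%

0.6%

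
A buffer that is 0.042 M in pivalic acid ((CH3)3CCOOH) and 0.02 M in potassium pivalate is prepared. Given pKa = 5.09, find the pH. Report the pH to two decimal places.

Using pH = pKa + log([base]/[acid]) with [base]/[acid] = 0.02/0.042:
pH = 5.09 + (-0.322) = 4.77

pH = 4.77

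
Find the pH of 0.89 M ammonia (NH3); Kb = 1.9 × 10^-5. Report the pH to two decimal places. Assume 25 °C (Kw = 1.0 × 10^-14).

pH = 11.61

NH3 + H2O ⇌ NH4+ + OH-
Kb = x²/(0.89 − x) = 1.9 × 10^-5
Neglecting x in the denominator: x = √(1.9 × 10^-5 × 0.89) = 4.11 × 10^-3 M
Check: 0.46% ionized — well under 5%, approximation valid.
pOH = 2.39, so pH = 14.00 − pOH = 11.61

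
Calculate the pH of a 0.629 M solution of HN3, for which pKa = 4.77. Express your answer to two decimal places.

HN3 ⇌ N3- + H+
Ka = 10^(−4.77) = 1.70 × 10^-5
Ka = [H+]²/(0.629 − [H+]) = 1.70 × 10^-5
Since Ka ≪ C₀, [H+] ≈ √(Ka·C₀) = 3.27 × 10^-3 M.
pH = −log(3.27 × 10^-3) = 2.49

pH = 2.49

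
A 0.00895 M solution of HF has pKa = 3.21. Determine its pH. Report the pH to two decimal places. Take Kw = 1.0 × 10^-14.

HF ⇌ F- + H+
Ka = 10^(−3.21) = 6.17 × 10^-4
From the ICE table, Ka = [H+]²/(0.00895 − [H+]) = 6.17 × 10^-4.
The 5% rule fails; solving [H+]² + Ka·[H+] − Ka·C₀ = 0 exactly:
[H+] = [−0.000617 + √(0.000617² + 2.21e-05)]/2 = 2.06 × 10^-3 M
pH = −log(2.06 × 10^-3) = 2.69

pH = 2.69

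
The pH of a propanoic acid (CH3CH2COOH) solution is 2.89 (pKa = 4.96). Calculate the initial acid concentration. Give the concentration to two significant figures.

C₀ = 1.5 × 10^-1 M

[H+] = 10^(-2.89) = 1.29 × 10^-3 M = x
Ka = 10^(−4.96) = 1.10 × 10^-5
Ka = x²/(C₀ − x) ⇒ C₀ = x + x²/Ka
C₀ = 1.29 × 10^-3 + (1.29 × 10^-3)²/(1.10 × 10^-5) = 1.53 × 10^-1 M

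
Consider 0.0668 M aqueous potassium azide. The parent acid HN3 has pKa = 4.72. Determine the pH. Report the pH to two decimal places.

N3- is the conjugate base of the weak acid HN3.
Ka = 10^(−4.72) = 1.91 × 10^-5
Kb = Kw/Ka = 1.0×10^-14 / 1.91 × 10^-5 = 5.24 × 10^-10
Kb = [OH-]²/(0.0668 − [OH-]) = 5.24 × 10^-10
Since Kb ≪ C₀, [OH-] ≈ √(Kb·C₀) = 5.92 × 10^-6 M.
([OH-]/C₀ = 0.0089% < 5%, so the approximation holds.)
pOH = −log(5.92 × 10^-6) = 5.23; pH = 14.00 − 5.23 = 8.77

pH = 8.77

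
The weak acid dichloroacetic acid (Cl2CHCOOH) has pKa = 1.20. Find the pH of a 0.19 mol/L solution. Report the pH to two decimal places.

pH = 1.08

Cl2CHCOOH ⇌ Cl2CHCOO- + H+
Ka = 10^(−1.20) = 6.31 × 10^-2
Let x = [H+] at equilibrium. Ka = x²/(0.19 − x).
Here C₀/Ka ≈ 3.01, so the small-x approximation fails. Use the quadratic:
x = [−0.0631 + √(0.0631² + 0.048)]/2 = 8.24 × 10^-2 M
pH = −log[H+] = −log(8.24 × 10^-2) = 1.08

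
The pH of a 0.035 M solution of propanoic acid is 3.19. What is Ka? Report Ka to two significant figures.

Ka = 1.2 × 10^-5

[H+] = 10^(-3.19) = 6.46 × 10^-4 M
At equilibrium [HA] = 0.035 − 6.46 × 10^-4 = 3.44 × 10^-2 M
Ka = [H+][A-]/[HA] = (6.46 × 10^-4)² / 3.44 × 10^-2 = 1.2 × 10^-5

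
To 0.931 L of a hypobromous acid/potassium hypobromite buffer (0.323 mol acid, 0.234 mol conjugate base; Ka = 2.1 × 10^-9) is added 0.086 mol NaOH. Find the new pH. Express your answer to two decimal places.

After neutralization: n(HOBr) = 0.237 mol, n(OBr-) = 0.32 mol.
pKa = −log(2.1 × 10^-9) = 8.678
Henderson–Hasselbalch with mole ratio 0.32/0.237: pH = 8.678 + (+0.130)

pH = 8.81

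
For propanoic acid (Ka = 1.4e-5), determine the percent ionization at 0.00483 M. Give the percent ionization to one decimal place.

5.2%

CH3CH2COOH ⇌ CH3CH2COO- + H+; let x = [H+] at equilibrium.
Ka = x²/(C₀ − x); solving the quadratic gives x = 2.53 × 10^-4 M.
Fraction ionized = 2.53 × 10^-4 / 0.00483 = 0.0524 → 5.2%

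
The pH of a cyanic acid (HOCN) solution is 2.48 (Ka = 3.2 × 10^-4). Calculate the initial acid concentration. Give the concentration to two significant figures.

[H+] = 10^(-2.48) = 3.31 × 10^-3 M = x
Ka = x²/(C₀ − x) ⇒ C₀ = x + x²/Ka
C₀ = 3.31 × 10^-3 + (3.31 × 10^-3)²/(3.2 × 10^-4) = 3.75 × 10^-2 M

C₀ = 3.8 × 10^-2 M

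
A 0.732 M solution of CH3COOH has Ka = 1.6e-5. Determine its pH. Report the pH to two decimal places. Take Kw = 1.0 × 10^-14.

pH = 2.47

CH3COOH ⇌ CH3COO- + H+
From the ICE table, Ka = x²/(0.732 − x) = 1.6 × 10^-5.
Since Ka ≪ C₀, x ≈ √(Ka·C₀) = 3.42 × 10^-3 M.
pH = −log(3.42 × 10^-3) = 2.47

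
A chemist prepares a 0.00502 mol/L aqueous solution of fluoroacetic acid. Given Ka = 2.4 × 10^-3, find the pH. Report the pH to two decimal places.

pH = 2.61

FCH2COOH ⇌ FCH2COO- + H+
Ka = x²/(0.00502 − x) = 2.4 × 10^-3
x is not negligible relative to C₀; solve x² + 0.0024·x − 1.2e-05 = 0.
x = [−0.0024 + √(0.0024² + 4.82e-05)]/2 = 2.47 × 10^-3 M
pH = −log[H+] = −log(2.47 × 10^-3) = 2.61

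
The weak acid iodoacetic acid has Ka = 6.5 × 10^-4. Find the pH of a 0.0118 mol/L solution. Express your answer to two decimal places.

ICH2COOH ⇌ ICH2COO- + H+
From the ICE table, Ka = x²/(0.0118 − x) = 6.5 × 10^-4.
x is not negligible relative to C₀; solve x² + 0.00065·x − 7.67e-06 = 0.
x = (−Ka + √(Ka² + 4·Ka·C₀))/2 = 2.46 × 10^-3 M
pH = −log(2.46 × 10^-3) = 2.61

pH = 2.61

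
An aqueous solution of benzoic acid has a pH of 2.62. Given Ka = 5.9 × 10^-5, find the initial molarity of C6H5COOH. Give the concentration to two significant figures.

C₀ = 1.0 × 10^-1 M

[H+] = 10^(-2.62) = 2.40 × 10^-3 M = x
Ka = x²/(C₀ − x) ⇒ C₀ = x + x²/Ka
C₀ = 2.40 × 10^-3 + (2.40 × 10^-3)²/(5.9 × 10^-5) = 1.00 × 10^-1 M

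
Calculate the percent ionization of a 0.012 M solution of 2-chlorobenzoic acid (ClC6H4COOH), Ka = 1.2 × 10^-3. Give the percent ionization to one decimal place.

27.0%

ClC6H4COOH ⇌ ClC6H4COO- + H+; let x = [H+] at equilibrium.
Ka = x²/(C₀ − x); solving the quadratic gives x = 3.24 × 10^-3 M.
Fraction ionized = 3.24 × 10^-3 / 0.012 = 0.2700 → 27.0%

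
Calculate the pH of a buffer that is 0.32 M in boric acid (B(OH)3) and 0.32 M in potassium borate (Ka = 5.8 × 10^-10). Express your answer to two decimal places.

pKa = −log(5.8 × 10^-10) = 9.237
Henderson–Hasselbalch: pH = pKa + log([B(OH)4-]/[B(OH)3]) = 9.237 + log(0.32/0.32)
pH = 9.237 + (+0.000) = 9.24

pH = 9.24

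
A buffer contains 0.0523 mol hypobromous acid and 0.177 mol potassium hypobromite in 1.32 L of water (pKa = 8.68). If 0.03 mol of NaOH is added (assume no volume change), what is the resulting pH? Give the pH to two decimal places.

OH- converts HOBr to OBr-: HOBr → 0.0223 mol, OBr- → 0.207 mol.
pH = pKa + log([A⁻]/[HA]) = 8.68 + log(0.207/0.0223) = 8.68 +0.968

pH = 9.65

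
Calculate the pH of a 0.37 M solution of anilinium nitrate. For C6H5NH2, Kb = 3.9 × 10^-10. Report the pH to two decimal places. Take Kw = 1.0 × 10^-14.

pH = 2.51

C6H5NH3+ is the conjugate acid of the weak base C6H5NH2.
Ka = Kw/Kb = 1.0×10^-14 / 3.9 × 10^-10 = 2.56 × 10^-5
Ka = x²/(0.37 − x) = 2.56 × 10^-5
Neglecting x in the denominator: x = √(2.56 × 10^-5 × 0.37) = 3.08 × 10^-3 M
Check: 0.83% ionized — well under 5%, approximation valid.
pH = −log[H+] = −log(3.08 × 10^-3) = 2.51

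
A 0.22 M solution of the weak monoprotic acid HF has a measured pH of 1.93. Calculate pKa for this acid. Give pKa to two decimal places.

pKa = 3.18

[H+] = 10^(-1.93) = 1.17 × 10^-2 M
At equilibrium [HA] = 0.22 − 1.17 × 10^-2 = 2.08 × 10^-1 M
Ka = [H+][A-]/[HA] = (1.17 × 10^-2)² / 2.08 × 10^-1 = 6.58 × 10^-4
pKa = -log(6.58 × 10^-4) = 3.18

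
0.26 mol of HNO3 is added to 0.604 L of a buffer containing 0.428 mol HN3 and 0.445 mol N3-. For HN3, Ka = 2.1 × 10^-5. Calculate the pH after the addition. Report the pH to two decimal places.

pH = 4.11

Added H+ converts N3- to HN3: HN3 → 0.688 mol, N3- → 0.185 mol.
pKa = −log(2.1 × 10^-5) = 4.678
pH = pKa + log([A⁻]/[HA]) = 4.678 + log(0.185/0.688) = 4.678 -0.570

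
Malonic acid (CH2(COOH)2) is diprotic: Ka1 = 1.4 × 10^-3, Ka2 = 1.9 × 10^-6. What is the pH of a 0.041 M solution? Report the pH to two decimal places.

pH = 2.16

Since Ka1 ≫ Ka2, the first ionization dominates [H+].
Ka1 = x²/(0.041 − x) = 1.4 × 10^-3
Solving the quadratic: x = (−Ka1 + √(Ka1² + 4·Ka1·C₀))/2 = 6.91 × 10^-3 M
pH = −log(6.91 × 10^-3) = 2.16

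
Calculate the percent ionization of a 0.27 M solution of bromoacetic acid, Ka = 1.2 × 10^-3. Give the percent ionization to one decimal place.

BrCH2COOH ⇌ BrCH2COO- + H+; let x = [H+] at equilibrium.
Ka = x²/(C₀ − x); solving the quadratic gives x = 1.74 × 10^-2 M.
Fraction ionized = 1.74 × 10^-2 / 0.27 = 0.0644 → 6.4%

6.4%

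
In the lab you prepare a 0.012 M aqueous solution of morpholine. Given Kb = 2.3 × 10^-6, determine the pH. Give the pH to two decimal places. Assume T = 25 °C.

pH = 10.22

C4H8ONH + H2O ⇌ C4H8ONH2+ + OH-
From the ICE table, Kb = x²/(0.012 − x) = 2.3 × 10^-6.
Since Kb ≪ C₀, x ≈ √(Kb·C₀) = 1.66 × 10^-4 M.
Check: 1.4% ionized — well under 5%, approximation valid.
pOH = −log(1.66 × 10^-4) = 3.78; pH = 14.00 − 3.78 = 10.22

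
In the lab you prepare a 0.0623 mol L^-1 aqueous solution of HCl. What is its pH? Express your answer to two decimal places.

pH = 1.21

HCl is a strong acid and dissociates completely, so [H+] = 0.0623 M.
pH = -log(0.0623) = 1.21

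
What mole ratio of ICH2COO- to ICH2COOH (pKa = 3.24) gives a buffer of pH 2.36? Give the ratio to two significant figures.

ratio = 0.13

pH = pKa + log(r) ⇒ log(r) = 2.36 − 3.24 = -0.88
r = [ICH2COO-]/[ICH2COOH] = 10^(-0.88) = 0.132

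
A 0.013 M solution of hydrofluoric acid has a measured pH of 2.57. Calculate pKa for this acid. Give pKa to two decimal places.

[H+] = 10^(-2.57) = 2.69 × 10^-3 M
At equilibrium [HA] = 0.013 − 2.69 × 10^-3 = 1.03 × 10^-2 M
Ka = [H+][A-]/[HA] = (2.69 × 10^-3)² / 1.03 × 10^-2 = 7.03 × 10^-4
pKa = -log(7.03 × 10^-4) = 3.15

pKa = 3.15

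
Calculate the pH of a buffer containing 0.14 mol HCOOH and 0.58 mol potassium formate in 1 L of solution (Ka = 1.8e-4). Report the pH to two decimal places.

pKa = −log(1.8 × 10^-4) = 3.745
Using pH = pKa + log([base]/[acid]) with [base]/[acid] = 0.58/0.14:
pH = 3.745 + (+0.617) = 4.36

pH = 4.36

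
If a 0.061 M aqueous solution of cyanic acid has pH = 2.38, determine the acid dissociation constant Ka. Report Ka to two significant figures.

[H+] = 10^(-2.38) = 4.17 × 10^-3 M
At equilibrium [HA] = 0.061 − 4.17 × 10^-3 = 5.68 × 10^-2 M
Ka = [H+][A-]/[HA] = (4.17 × 10^-3)² / 5.68 × 10^-2 = 3.1 × 10^-4

Ka = 3.1 × 10^-4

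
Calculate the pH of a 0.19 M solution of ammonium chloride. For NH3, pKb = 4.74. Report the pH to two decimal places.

NH4+ is the conjugate acid of the weak base NH3.
Kb = 10^(−4.74) = 1.82 × 10^-5
Ka = Kw/Kb = 1.0×10^-14 / 1.82 × 10^-5 = 5.49 × 10^-10
Ka = x²/(0.19 − x) = 5.49 × 10^-10
Neglecting x in the denominator: x = √(5.49 × 10^-10 × 0.19) = 1.02 × 10^-5 M
Check: 0.0054% ionized — well under 5%, approximation valid.
pH = −log[H+] = −log(1.02 × 10^-5) = 4.99

pH = 4.99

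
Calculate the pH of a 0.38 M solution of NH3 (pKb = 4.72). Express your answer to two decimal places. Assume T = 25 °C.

NH3 + H2O ⇌ NH4+ + OH-
Kb = 10^(−4.72) = 1.91 × 10^-5
From the ICE table, Kb = x²/(0.38 − x) = 1.91 × 10^-5.
Neglecting x in the denominator: x = √(1.91 × 10^-5 × 0.38) = 2.69 × 10^-3 M
Check: 0.71% ionized — well under 5%, approximation valid.
pOH = 2.57, so pH = 14.00 − pOH = 11.43

pH = 11.43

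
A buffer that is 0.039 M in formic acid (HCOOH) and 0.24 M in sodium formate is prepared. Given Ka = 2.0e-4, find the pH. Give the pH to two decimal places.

pKa = −log(2.0 × 10^-4) = 3.699
Henderson–Hasselbalch: pH = pKa + log([HCOO-]/[HCOOH]) = 3.699 + log(0.24/0.039)
pH = 3.699 + (+0.789) = 4.49

pH = 4.49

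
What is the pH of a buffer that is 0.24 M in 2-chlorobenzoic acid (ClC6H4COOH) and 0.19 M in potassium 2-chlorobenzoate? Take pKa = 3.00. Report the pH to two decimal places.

pH = pKa + log([A⁻]/[HA]) = 3.00 + log(0.19/0.24)
pH = 3.00 + (-0.101) = 2.90

pH = 2.90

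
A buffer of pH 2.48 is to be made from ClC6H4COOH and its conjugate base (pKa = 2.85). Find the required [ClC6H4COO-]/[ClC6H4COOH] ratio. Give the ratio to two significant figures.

ratio = 0.43

pH = pKa + log(r) ⇒ log(r) = 2.48 − 2.85 = -0.37
r = [ClC6H4COO-]/[ClC6H4COOH] = 10^(-0.37) = 0.427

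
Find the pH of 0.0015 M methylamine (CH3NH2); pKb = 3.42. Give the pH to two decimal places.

pH = 10.77

CH3NH2 + H2O ⇌ CH3NH3+ + OH-
Kb = 10^(−3.42) = 3.80 × 10^-4
Kb = x²/(0.0015 − x) = 3.80 × 10^-4
The 5% rule fails; solving x² + Kb·x − Kb·C₀ = 0 exactly:
x = [−0.00038 + √(0.00038² + 2.28e-06)]/2 = 5.89 × 10^-4 M
pOH = 3.23, so pH = 14.00 − pOH = 10.77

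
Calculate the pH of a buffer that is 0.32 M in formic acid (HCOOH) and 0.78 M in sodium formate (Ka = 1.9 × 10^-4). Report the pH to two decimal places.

pH = 4.11

pKa = −log(1.9 × 10^-4) = 3.721
Henderson–Hasselbalch: pH = pKa + log([HCOO-]/[HCOOH]) = 3.721 + log(0.78/0.32)
pH = 3.721 + (+0.387) = 4.11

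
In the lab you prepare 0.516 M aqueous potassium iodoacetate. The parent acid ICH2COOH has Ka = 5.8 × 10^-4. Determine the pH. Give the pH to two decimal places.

pH = 8.47

ICH2COO- is the conjugate base of the weak acid ICH2COOH.
Kb = Kw/Ka = 1.0×10^-14 / 5.8 × 10^-4 = 1.72 × 10^-11
Kb = [OH-]²/(0.516 − [OH-]) = 1.72 × 10^-11
Assume [OH-] ≪ 0.516: [OH-] ≈ √(1.72 × 10^-11 × 0.516) = 2.98 × 10^-6 M
([OH-]/C₀ = 0.00058% < 5%, so the approximation holds.)
pOH = 5.53, so pH = 14.00 − pOH = 8.47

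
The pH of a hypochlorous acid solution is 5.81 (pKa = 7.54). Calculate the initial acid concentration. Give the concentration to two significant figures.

[H+] = 10^(-5.81) = 1.55 × 10^-6 M = x
Ka = 10^(−7.54) = 2.88 × 10^-8
Ka = x²/(C₀ − x) ⇒ C₀ = x + x²/Ka
C₀ = 1.55 × 10^-6 + (1.55 × 10^-6)²/(2.88 × 10^-8) = 8.50 × 10^-5 M

C₀ = 8.5 × 10^-5 M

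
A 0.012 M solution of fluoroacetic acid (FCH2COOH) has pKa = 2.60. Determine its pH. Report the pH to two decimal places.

FCH2COOH ⇌ FCH2COO- + H+
Ka = 10^(−2.60) = 2.51 × 10^-3
Ka = [H+]²/(0.012 − [H+]) = 2.51 × 10^-3
The 5% rule fails; solving [H+]² + Ka·[H+] − Ka·C₀ = 0 exactly:
[H+] = (−Ka + √(Ka² + 4·Ka·C₀))/2 = 4.37 × 10^-3 M
pH = −log[H+] = −log(4.37 × 10^-3) = 2.36

pH = 2.36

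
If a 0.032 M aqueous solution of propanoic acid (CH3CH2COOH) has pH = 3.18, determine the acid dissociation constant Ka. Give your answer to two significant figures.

[H+] = 10^(-3.18) = 6.61 × 10^-4 M
At equilibrium [HA] = 0.032 − 6.61 × 10^-4 = 3.13 × 10^-2 M
Ka = [H+][A-]/[HA] = (6.61 × 10^-4)² / 3.13 × 10^-2 = 1.4 × 10^-5

Ka = 1.4 × 10^-5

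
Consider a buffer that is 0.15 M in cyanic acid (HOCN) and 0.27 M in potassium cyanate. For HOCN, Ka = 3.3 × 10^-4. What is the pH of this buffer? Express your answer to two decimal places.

pH = 3.74

pKa = −log(3.3 × 10^-4) = 3.481
Using pH = pKa + log([base]/[acid]) with [base]/[acid] = 0.27/0.15:
pH = 3.481 + (+0.255) = 3.74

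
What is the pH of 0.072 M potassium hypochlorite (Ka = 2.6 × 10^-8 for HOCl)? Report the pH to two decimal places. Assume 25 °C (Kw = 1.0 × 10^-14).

OCl- is the conjugate base of the weak acid HOCl.
Kb = Kw/Ka = 1.0×10^-14 / 2.6 × 10^-8 = 3.85 × 10^-7
Kb = [OH-]²/(0.072 − [OH-]) = 3.85 × 10^-7
Assume [OH-] ≪ 0.072: [OH-] ≈ √(3.85 × 10^-7 × 0.072) = 1.66 × 10^-4 M
Check: 0.23% ionized — well under 5%, approximation valid.
pOH = −log(1.66 × 10^-4) = 3.78; pH = 14.00 − 3.78 = 10.22

pH = 10.22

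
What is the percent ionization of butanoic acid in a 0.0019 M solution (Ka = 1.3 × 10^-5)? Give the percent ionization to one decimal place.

CH3(CH2)2COOH ⇌ CH3(CH2)2COO- + H+; let x = [H+] at equilibrium.
Ka = x²/(C₀ − x); solving the quadratic gives x = 1.51 × 10^-4 M.
% ionization = x/C₀ × 100% = 1.51 × 10^-4/0.0019 × 100% = 7.9%

7.9%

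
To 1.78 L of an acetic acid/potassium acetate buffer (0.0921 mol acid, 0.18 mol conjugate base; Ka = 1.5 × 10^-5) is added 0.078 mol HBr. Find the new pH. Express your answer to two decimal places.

After neutralization: n(CH3COOH) = 0.17 mol, n(CH3COO-) = 0.102 mol.
pKa = −log(1.5 × 10^-5) = 4.824
pH = pKa + log(n_CH3COO-/n_CH3COOH) = 4.824 + log(0.102/0.17) = 4.824 + (-0.222)

pH = 4.60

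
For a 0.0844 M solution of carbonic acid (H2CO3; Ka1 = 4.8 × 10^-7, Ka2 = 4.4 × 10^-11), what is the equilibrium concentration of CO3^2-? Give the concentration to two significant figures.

4.4 × 10^-11 M

First ionization gives [H+] ≈ [HCO3-] = 2.01 × 10^-4 M.
Second step: Ka2 = [H+][CO3^2-]/[HCO3-] ≈ [CO3^2-] (since [H+] ≈ [HCO3-]).
So [CO3^2-] ≈ Ka2.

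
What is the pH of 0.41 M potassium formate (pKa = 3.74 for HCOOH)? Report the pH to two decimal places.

HCOO- is the conjugate base of the weak acid HCOOH.
Ka = 10^(−3.74) = 1.82 × 10^-4
Kb = Kw/Ka = 1.0×10^-14 / 1.82 × 10^-4 = 5.49 × 10^-11
Kb = [OH-]²/(0.41 − [OH-]) = 5.49 × 10^-11
Neglecting [OH-] in the denominator: [OH-] = √(5.49 × 10^-11 × 0.41) = 4.74 × 10^-6 M
pOH = −log(4.74 × 10^-6) = 5.32; pH = 14.00 − 5.32 = 8.68

pH = 8.68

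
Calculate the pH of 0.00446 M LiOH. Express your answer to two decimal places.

pH = 11.65

LiOH is a strong base; [OH-] = 0.00446 M.
pOH = -log(0.00446) = 2.35
pH = 14.00 - 2.35 = 11.65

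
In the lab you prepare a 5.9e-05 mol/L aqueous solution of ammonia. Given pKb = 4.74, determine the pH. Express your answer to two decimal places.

pH = 9.40

NH3 + H2O ⇌ NH4+ + OH-
Kb = 10^(−4.74) = 1.82 × 10^-5
Kb = x²/(5.9e-05 − x) = 1.82 × 10^-5
x is not negligible relative to C₀; solve x² + 1.82e-05·x − 1.07e-09 = 0.
x = (−Kb + √(Kb² + 4·Kb·C₀))/2 = 2.49 × 10^-5 M
pOH = −log(2.49 × 10^-5) = 4.60; pH = 14.00 − 4.60 = 9.40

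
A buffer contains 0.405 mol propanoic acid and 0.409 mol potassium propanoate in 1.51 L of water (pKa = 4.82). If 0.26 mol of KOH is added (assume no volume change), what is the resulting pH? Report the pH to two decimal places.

pH = 5.48

After neutralization: n(CH3CH2COOH) = 0.145 mol, n(CH3CH2COO-) = 0.669 mol.
pH = pKa + log([A⁻]/[HA]) = 4.82 + log(0.669/0.145) = 4.82 +0.664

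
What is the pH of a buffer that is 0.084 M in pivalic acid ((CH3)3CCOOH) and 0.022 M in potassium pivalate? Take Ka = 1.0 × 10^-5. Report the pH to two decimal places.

pH = 4.42

pKa = −log(1.0 × 10^-5) = 5.000
Using pH = pKa + log([base]/[acid]) with [base]/[acid] = 0.022/0.084:
pH = 5.000 + (-0.582) = 4.42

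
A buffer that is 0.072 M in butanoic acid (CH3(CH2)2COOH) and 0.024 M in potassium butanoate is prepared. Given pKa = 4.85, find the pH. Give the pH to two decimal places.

pH = 4.37

pH = pKa + log([A⁻]/[HA]) = 4.85 + log(0.024/0.072)
pH = 4.85 + (-0.477) = 4.37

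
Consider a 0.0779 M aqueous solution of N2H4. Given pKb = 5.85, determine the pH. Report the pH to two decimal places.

N2H4 + H2O ⇌ N2H5+ + OH-
Kb = 10^(−5.85) = 1.41 × 10^-6
Kb = [OH-]²/(0.0779 − [OH-]) = 1.41 × 10^-6
Neglecting [OH-] in the denominator: [OH-] = √(1.41 × 10^-6 × 0.0779) = 3.31 × 10^-4 M
Check: 0.43% ionized — well under 5%, approximation valid.
pOH = −log(3.31 × 10^-4) = 3.48; pH = 14.00 − 3.48 = 10.52

pH = 10.52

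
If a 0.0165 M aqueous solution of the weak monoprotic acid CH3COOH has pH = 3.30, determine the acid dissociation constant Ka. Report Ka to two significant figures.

Ka = 1.6 × 10^-5

[H+] = 10^(-3.30) = 5.01 × 10^-4 M
At equilibrium [HA] = 0.0165 − 5.01 × 10^-4 = 1.60 × 10^-2 M
Ka = [H+][A-]/[HA] = (5.01 × 10^-4)² / 1.60 × 10^-2 = 1.6 × 10^-5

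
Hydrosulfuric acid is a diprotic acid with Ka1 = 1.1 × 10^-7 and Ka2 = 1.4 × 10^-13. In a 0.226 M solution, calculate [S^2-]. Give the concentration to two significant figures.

1.4 × 10^-13 M

First ionization gives [H+] ≈ [HS-] = 1.58 × 10^-4 M.
Second step: Ka2 = [H+][S^2-]/[HS-] ≈ [S^2-] (since [H+] ≈ [HS-]).
So [S^2-] ≈ Ka2.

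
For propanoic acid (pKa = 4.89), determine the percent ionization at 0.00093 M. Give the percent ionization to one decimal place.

CH3CH2COOH ⇌ CH3CH2COO- + H+; let x = [H+] at equilibrium.
Ka = 10^(−4.89) = 1.29 × 10^-5
Ka = x²/(C₀ − x); solving the quadratic gives x = 1.03 × 10^-4 M.
% ionization = x/C₀ × 100% = 1.03 × 10^-4/0.00093 × 100% = 11.1%

11.1%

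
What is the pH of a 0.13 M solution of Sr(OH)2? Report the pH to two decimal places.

pH = 13.41

Sr(OH)2 is a strong base (each formula unit releases 2 OH-); [OH-] = 0.26 M.
pOH = -log(0.26) = 0.59
pH = 14.00 - 0.59 = 13.41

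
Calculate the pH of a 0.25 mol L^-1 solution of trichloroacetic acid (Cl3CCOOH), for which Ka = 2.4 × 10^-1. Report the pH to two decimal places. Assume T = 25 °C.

Cl3CCOOH ⇌ Cl3CCOO- + H+
Ka = [H+]²/(0.25 − [H+]) = 2.4 × 10^-1
Here C₀/Ka ≈ 1.04, so the small-[H+] approximation fails. Use the quadratic:
[H+] = (−Ka + √(Ka² + 4·Ka·C₀))/2 = 1.53 × 10^-1 M
pH = −log[H+] = −log(1.53 × 10^-1) = 0.82

pH = 0.82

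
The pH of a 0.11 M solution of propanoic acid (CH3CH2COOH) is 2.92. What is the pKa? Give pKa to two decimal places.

[H+] = 10^(-2.92) = 1.20 × 10^-3 M
At equilibrium [HA] = 0.11 − 1.20 × 10^-3 = 1.09 × 10^-1 M
Ka = [H+][A-]/[HA] = (1.20 × 10^-3)² / 1.09 × 10^-1 = 1.32 × 10^-5
pKa = -log(1.32 × 10^-5) = 4.88

pKa = 4.88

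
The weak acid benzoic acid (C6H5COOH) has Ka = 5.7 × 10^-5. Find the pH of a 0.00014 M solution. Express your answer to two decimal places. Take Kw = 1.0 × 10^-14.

pH = 4.19

C6H5COOH ⇌ C6H5COO- + H+
Ka = [H+]²/(0.00014 − [H+]) = 5.7 × 10^-5
Here C₀/Ka ≈ 2.46, so the small-[H+] approximation fails. Use the quadratic:
[H+] = [−5.7e-05 + √(5.7e-05² + 3.19e-08)]/2 = 6.53 × 10^-5 M
pH = −log(6.53 × 10^-5) = 4.19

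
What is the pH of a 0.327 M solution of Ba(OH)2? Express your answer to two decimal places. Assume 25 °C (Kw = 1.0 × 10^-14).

Ba(OH)2 is a strong base (each formula unit releases 2 OH-); [OH-] = 0.654 M.
pOH = -log(0.654) = 0.18
pH = 14.00 - 0.18 = 13.82

pH = 13.82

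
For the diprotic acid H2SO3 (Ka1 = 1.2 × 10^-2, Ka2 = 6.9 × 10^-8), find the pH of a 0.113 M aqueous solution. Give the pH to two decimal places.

Since Ka1 ≫ Ka2, the first ionization dominates [H+].
Ka1 = x²/(0.113 − x) = 1.2 × 10^-2
Solving the quadratic: x = (−Ka1 + √(Ka1² + 4·Ka1·C₀))/2 = 3.13 × 10^-2 M
pH = −log(3.13 × 10^-2) = 1.50

pH = 1.50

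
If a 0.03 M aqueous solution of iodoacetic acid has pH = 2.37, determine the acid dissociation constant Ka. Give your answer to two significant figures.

[H+] = 10^(-2.37) = 4.27 × 10^-3 M
At equilibrium [HA] = 0.03 − 4.27 × 10^-3 = 2.57 × 10^-2 M
Ka = [H+][A-]/[HA] = (4.27 × 10^-3)² / 2.57 × 10^-2 = 7.1 × 10^-4

Ka = 7.1 × 10^-4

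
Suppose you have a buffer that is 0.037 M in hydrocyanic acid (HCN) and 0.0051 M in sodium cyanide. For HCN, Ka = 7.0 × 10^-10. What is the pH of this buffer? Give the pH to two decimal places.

pKa = −log(7.0 × 10^-10) = 9.155
Using pH = pKa + log([base]/[acid]) with [base]/[acid] = 0.0051/0.037:
pH = 9.155 + (-0.861) = 8.29

pH = 8.29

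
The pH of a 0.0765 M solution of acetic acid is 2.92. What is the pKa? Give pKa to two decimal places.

[H+] = 10^(-2.92) = 1.20 × 10^-3 M
At equilibrium [HA] = 0.0765 − 1.20 × 10^-3 = 7.53 × 10^-2 M
Ka = [H+][A-]/[HA] = (1.20 × 10^-3)² / 7.53 × 10^-2 = 1.91 × 10^-5
pKa = -log(1.91 × 10^-5) = 4.72

pKa = 4.72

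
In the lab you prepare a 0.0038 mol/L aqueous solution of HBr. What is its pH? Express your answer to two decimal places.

pH = 2.42

HBr is a strong acid and dissociates completely, so [H+] = 0.0038 M.
pH = -log(0.0038) = 2.42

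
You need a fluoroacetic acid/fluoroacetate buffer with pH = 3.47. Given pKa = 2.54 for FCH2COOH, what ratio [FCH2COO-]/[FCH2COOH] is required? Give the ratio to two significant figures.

ratio = 8.5

pH = pKa + log(r) ⇒ log(r) = 3.47 − 2.54 = +0.93
r = [FCH2COO-]/[FCH2COOH] = 10^(+0.93) = 8.51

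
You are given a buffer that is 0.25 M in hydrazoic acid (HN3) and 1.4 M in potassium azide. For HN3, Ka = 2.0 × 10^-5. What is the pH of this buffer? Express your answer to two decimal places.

pKa = −log(2.0 × 10^-5) = 4.699
Henderson–Hasselbalch: pH = pKa + log([N3-]/[HN3]) = 4.699 + log(1.4/0.25)
pH = 4.699 + (+0.748) = 5.45

pH = 5.45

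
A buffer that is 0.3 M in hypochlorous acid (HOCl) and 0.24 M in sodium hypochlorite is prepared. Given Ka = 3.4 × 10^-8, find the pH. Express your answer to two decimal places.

pKa = −log(3.4 × 10^-8) = 7.469
Using pH = pKa + log([base]/[acid]) with [base]/[acid] = 0.24/0.3:
pH = 7.469 + (-0.097) = 7.37

pH = 7.37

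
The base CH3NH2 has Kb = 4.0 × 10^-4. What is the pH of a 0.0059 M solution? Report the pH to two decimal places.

CH3NH2 + H2O ⇌ CH3NH3+ + OH-
Kb = [OH-]²/(0.0059 − [OH-]) = 4.0 × 10^-4
The 5% rule fails; solving [OH-]² + Kb·[OH-] − Kb·C₀ = 0 exactly:
[OH-] = (−Kb + √(Kb² + 4·Kb·C₀))/2 = 1.35 × 10^-3 M
pOH = −log(1.35 × 10^-3) = 2.87; pH = 14.00 − 2.87 = 11.13

pH = 11.13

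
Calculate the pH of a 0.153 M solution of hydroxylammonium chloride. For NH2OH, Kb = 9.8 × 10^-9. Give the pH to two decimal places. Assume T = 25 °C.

pH = 3.40

NH3OH+ is the conjugate acid of the weak base NH2OH.
Ka = Kw/Kb = 1.0×10^-14 / 9.8 × 10^-9 = 1.02 × 10^-6
Ka = [H+]²/(0.153 − [H+]) = 1.02 × 10^-6
Neglecting [H+] in the denominator: [H+] = √(1.02 × 10^-6 × 0.153) = 3.95 × 10^-4 M
Check: 0.26% ionized — well under 5%, approximation valid.
pH = −log(3.95 × 10^-4) = 3.40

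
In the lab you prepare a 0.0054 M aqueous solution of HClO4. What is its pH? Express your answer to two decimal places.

HClO4 is a strong acid and dissociates completely, so [H+] = 0.0054 M.
pH = -log(0.0054) = 2.27

pH = 2.27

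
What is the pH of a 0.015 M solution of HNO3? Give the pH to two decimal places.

pH = 1.82

HNO3 is a strong acid and dissociates completely, so [H+] = 0.015 M.
pH = -log(0.015) = 1.82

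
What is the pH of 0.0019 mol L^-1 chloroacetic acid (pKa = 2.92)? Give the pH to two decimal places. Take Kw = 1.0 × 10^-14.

ClCH2COOH ⇌ ClCH2COO- + H+
Ka = 10^(−2.92) = 1.20 × 10^-3
From the ICE table, Ka = x²/(0.0019 − x) = 1.20 × 10^-3.
Here C₀/Ka ≈ 1.58, so the small-x approximation fails. Use the quadratic:
x = [−0.0012 + √(0.0012² + 9.12e-06)]/2 = 1.02 × 10^-3 M
pH = −log(1.02 × 10^-3) = 2.99

pH = 2.99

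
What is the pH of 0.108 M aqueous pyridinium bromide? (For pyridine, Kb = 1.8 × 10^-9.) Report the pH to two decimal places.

pH = 3.11

C5H5NH+ is the conjugate acid of the weak base C5H5N.
Ka = Kw/Kb = 1.0×10^-14 / 1.8 × 10^-9 = 5.56 × 10^-6
From the ICE table, Ka = [H+]²/(0.108 − [H+]) = 5.56 × 10^-6.
Since Ka ≪ C₀, [H+] ≈ √(Ka·C₀) = 7.75 × 10^-4 M.
pH = −log(7.75 × 10^-4) = 3.11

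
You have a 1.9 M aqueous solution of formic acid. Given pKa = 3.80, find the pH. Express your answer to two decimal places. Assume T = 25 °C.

HCOOH ⇌ HCOO- + H+
Ka = 10^(−3.80) = 1.58 × 10^-4
Let x = [H+] at equilibrium. Ka = x²/(1.9 − x).
Assume x ≪ 1.9: x ≈ √(1.58 × 10^-4 × 1.9) = 1.73 × 10^-2 M
pH = −log(1.73 × 10^-2) = 1.76

pH = 1.76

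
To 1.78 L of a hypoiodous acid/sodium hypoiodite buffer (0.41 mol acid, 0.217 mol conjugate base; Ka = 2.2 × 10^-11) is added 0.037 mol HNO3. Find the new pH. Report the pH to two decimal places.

pH = 10.26

After neutralization: n(HOI) = 0.447 mol, n(OI-) = 0.18 mol.
pKa = −log(2.2 × 10^-11) = 10.658
Henderson–Hasselbalch with mole ratio 0.18/0.447: pH = 10.658 + (-0.395)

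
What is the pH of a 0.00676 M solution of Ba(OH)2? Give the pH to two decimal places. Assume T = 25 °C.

pH = 12.13

Ba(OH)2 is a strong base (each formula unit releases 2 OH-); [OH-] = 0.0135 M.
pOH = -log(0.0135) = 1.87
pH = 14.00 - 1.87 = 12.13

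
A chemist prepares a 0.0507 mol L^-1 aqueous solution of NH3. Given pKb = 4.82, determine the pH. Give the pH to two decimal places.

pH = 10.94

NH3 + H2O ⇌ NH4+ + OH-
Kb = 10^(−4.82) = 1.51 × 10^-5
From the ICE table, Kb = [OH-]²/(0.0507 − [OH-]) = 1.51 × 10^-5.
Neglecting [OH-] in the denominator: [OH-] = √(1.51 × 10^-5 × 0.0507) = 8.75 × 10^-4 M
pOH = 3.06, so pH = 14.00 − pOH = 10.94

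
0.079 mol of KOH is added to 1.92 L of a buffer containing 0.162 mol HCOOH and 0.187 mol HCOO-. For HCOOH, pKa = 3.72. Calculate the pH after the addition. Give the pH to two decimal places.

pH = 4.23

OH- converts HCOOH to HCOO-: HCOOH → 0.083 mol, HCOO- → 0.266 mol.
pH = pKa + log([A⁻]/[HA]) = 3.72 + log(0.266/0.083) = 3.72 +0.506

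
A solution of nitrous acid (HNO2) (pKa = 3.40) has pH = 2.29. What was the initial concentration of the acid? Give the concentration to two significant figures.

[H+] = 10^(-2.29) = 5.13 × 10^-3 M = x
Ka = 10^(−3.40) = 3.98 × 10^-4
Ka = x²/(C₀ − x) ⇒ C₀ = x + x²/Ka
C₀ = 5.13 × 10^-3 + (5.13 × 10^-3)²/(3.98 × 10^-4) = 7.13 × 10^-2 M

C₀ = 7.1 × 10^-2 M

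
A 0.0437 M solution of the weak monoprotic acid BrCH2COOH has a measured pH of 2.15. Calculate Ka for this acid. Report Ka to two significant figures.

Ka = 1.4 × 10^-3

[H+] = 10^(-2.15) = 7.08 × 10^-3 M
At equilibrium [HA] = 0.0437 − 7.08 × 10^-3 = 3.66 × 10^-2 M
Ka = [H+][A-]/[HA] = (7.08 × 10^-3)² / 3.66 × 10^-2 = 1.4 × 10^-3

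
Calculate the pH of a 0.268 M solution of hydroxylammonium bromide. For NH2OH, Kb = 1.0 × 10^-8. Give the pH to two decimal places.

pH = 3.29

NH3OH+ is the conjugate acid of the weak base NH2OH.
Ka = Kw/Kb = 1.0×10^-14 / 1.0 × 10^-8 = 1.00 × 10^-6
Ka = [H+]²/(0.268 − [H+]) = 1.00 × 10^-6
Neglecting [H+] in the denominator: [H+] = √(1.00 × 10^-6 × 0.268) = 5.18 × 10^-4 M
([H+]/C₀ = 0.19% < 5%, so the approximation holds.)
pH = −log(5.18 × 10^-4) = 3.29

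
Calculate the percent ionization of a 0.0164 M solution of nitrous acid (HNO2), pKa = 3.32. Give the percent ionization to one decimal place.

15.7%

HNO2 ⇌ NO2- + H+; let x = [H+] at equilibrium.
Ka = 10^(−3.32) = 4.79 × 10^-4
Solve x² + 0.000479x − 7.86e-06 = 0 → x = 2.57 × 10^-3 M
% ionization = x/C₀ × 100% = 2.57 × 10^-3/0.0164 × 100% = 15.7%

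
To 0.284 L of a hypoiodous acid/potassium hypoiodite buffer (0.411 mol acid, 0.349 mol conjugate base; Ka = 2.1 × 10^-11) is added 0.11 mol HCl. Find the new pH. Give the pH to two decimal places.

After neutralization: n(HOI) = 0.521 mol, n(OI-) = 0.239 mol.
pKa = −log(2.1 × 10^-11) = 10.678
pH = pKa + log([A⁻]/[HA]) = 10.678 + log(0.239/0.521) = 10.678 -0.338

pH = 10.34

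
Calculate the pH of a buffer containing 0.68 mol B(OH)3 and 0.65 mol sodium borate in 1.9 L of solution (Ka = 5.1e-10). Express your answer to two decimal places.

pH = 9.27

pKa = −log(5.1 × 10^-10) = 9.292
Henderson–Hasselbalch: pH = pKa + log([B(OH)4-]/[B(OH)3]) = 9.292 + log(0.65/0.68)
pH = 9.292 + (-0.020) = 9.27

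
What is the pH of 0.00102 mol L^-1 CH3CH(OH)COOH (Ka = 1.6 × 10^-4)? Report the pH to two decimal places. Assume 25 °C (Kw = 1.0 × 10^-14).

pH = 3.48

CH3CH(OH)COOH ⇌ CH3CH(OH)COO- + H+
Ka = [H+]²/(0.00102 − [H+]) = 1.6 × 10^-4
Here C₀/Ka ≈ 6.38, so the small-[H+] approximation fails. Use the quadratic:
[H+] = [−0.00016 + √(0.00016² + 6.53e-07)]/2 = 3.32 × 10^-4 M
pH = −log(3.32 × 10^-4) = 3.48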